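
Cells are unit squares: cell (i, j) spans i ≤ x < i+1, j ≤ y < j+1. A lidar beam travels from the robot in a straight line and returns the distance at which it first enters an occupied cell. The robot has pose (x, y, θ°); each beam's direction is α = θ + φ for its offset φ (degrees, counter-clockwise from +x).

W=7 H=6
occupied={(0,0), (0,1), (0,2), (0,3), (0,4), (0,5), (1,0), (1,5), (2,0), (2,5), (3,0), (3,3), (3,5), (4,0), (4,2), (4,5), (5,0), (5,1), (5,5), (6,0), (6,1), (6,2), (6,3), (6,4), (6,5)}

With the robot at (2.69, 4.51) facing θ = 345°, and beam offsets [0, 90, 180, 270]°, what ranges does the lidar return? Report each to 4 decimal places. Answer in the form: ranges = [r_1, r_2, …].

ranges = [3.4268, 0.5073, 1.7496, 3.6338]

beam 1: φ=0°, α=345°
  direction (0.9659, -0.2588); cell (2,4); t to first gridline: x 0.3209, y 1.9705 (then +1.0353 / +3.8637)
    (3,4) via x @ 0.3209
    (4,4) via x @ 1.3562
    (4,3) via y @ 1.9705
    (5,3) via x @ 2.3915
    (6,3) via x @ 3.4268  # hit
  → r_1 = 3.4268
beam 2: φ=90°, α=75°
  direction (0.2588, 0.9659); cell (2,4); t to first gridline: x 1.1977, y 0.5073 (then +3.8637 / +1.0353)
    (2,5) via y @ 0.5073  # hit
  → r_2 = 0.5073
beam 3: φ=180°, α=165°
  direction (-0.9659, 0.2588); cell (2,4); t to first gridline: x 0.7143, y 1.8932 (then +1.0353 / +3.8637)
    (1,4) via x @ 0.7143
    (0,4) via x @ 1.7496  # hit
  → r_3 = 1.7496
beam 4: φ=270°, α=255°
  direction (-0.2588, -0.9659); cell (2,4); t to first gridline: x 2.6660, y 0.5280 (then +3.8637 / +1.0353)
    (2,3) via y @ 0.5280
    (2,2) via y @ 1.5633
    (2,1) via y @ 2.5985
    (1,1) via x @ 2.6660
    (1,0) via y @ 3.6338  # hit
  → r_4 = 3.6338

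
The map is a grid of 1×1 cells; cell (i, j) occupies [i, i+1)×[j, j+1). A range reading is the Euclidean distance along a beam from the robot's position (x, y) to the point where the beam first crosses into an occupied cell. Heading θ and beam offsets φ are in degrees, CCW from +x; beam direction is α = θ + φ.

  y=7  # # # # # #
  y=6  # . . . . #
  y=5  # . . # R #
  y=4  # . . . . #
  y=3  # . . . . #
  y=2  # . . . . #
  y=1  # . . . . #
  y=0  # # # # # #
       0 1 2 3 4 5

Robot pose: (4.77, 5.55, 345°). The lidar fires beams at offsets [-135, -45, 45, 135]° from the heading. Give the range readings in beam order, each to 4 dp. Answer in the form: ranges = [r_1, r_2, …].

ranges = [0.8891, 0.4600, 0.2656, 1.6743]

beam 1: φ=-135°, α=210°
  d=(-0.8660,-0.5000)  start (4,5)  tX=0.8891 tY=1.1000  stride 1/|dx|=1.1547 1/|dy|=2.0000
    cross x-line → (3,5), t=0.8891 (wall)
  → r_1 = 0.8891
beam 2: φ=-45°, α=300°
  d=(0.5000,-0.8660)  start (4,5)  tX=0.4600 tY=0.6351  stride 1/|dx|=2.0000 1/|dy|=1.1547
    cross x-line → (5,5), t=0.4600 (wall)
  → r_2 = 0.4600
beam 3: φ=45°, α=30°
  d=(0.8660,0.5000)  start (4,5)  tX=0.2656 tY=0.9000  stride 1/|dx|=1.1547 1/|dy|=2.0000
    cross x-line → (5,5), t=0.2656 (wall)
  → r_3 = 0.2656
beam 4: φ=135°, α=120°
  d=(-0.5000,0.8660)  start (4,5)  tX=1.5400 tY=0.5196  stride 1/|dx|=2.0000 1/|dy|=1.1547
    cross y-line → (4,6), t=0.5196
    cross x-line → (3,6), t=1.5400
    cross y-line → (3,7), t=1.6743 (wall)
  → r_4 = 1.6743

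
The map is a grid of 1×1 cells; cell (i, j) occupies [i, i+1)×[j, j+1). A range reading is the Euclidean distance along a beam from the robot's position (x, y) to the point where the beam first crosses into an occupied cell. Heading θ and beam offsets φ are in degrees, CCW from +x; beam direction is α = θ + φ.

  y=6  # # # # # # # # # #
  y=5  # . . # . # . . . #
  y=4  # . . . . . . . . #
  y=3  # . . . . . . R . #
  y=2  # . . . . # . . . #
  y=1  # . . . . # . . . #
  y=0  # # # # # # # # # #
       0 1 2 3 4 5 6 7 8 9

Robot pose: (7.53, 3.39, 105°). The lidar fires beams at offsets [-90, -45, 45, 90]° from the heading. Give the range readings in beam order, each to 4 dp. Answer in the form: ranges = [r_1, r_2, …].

beam 1: φ=-90°, α=15°
  dir = (cos 15°, sin 15°) = (0.9659, 0.2588); from cell (7,3)
  next x-line at t=0.4866, next y-line at t=2.3569; Δt_x=1.0353, Δt_y=3.8637
    x: enter (8,3) at t=0.4866
    x: enter (9,3) at t=1.5219 ← occupied
  → r_1 = 1.5219
beam 2: φ=-45°, α=60°
  dir = (cos 60°, sin 60°) = (0.5000, 0.8660); from cell (7,3)
  next x-line at t=0.9400, next y-line at t=0.7044; Δt_x=2.0000, Δt_y=1.1547
    y: enter (7,4) at t=0.7044
    x: enter (8,4) at t=0.9400
    y: enter (8,5) at t=1.8591
    x: enter (9,5) at t=2.9400 ← occupied
  → r_2 = 2.9400
beam 3: φ=45°, α=150°
  dir = (cos 150°, sin 150°) = (-0.8660, 0.5000); from cell (7,3)
  next x-line at t=0.6120, next y-line at t=1.2200; Δt_x=1.1547, Δt_y=2.0000
    x: enter (6,3) at t=0.6120
    y: enter (6,4) at t=1.2200
    x: enter (5,4) at t=1.7667
    x: enter (4,4) at t=2.9214
    y: enter (4,5) at t=3.2200
    x: enter (3,5) at t=4.0761 ← occupied
  → r_3 = 4.0761
beam 4: φ=90°, α=195°
  dir = (cos 195°, sin 195°) = (-0.9659, -0.2588); from cell (7,3)
  next x-line at t=0.5487, next y-line at t=1.5068; Δt_x=1.0353, Δt_y=3.8637
    x: enter (6,3) at t=0.5487
    y: enter (6,2) at t=1.5068
    x: enter (5,2) at t=1.5840 ← occupied
  → r_4 = 1.5840

ranges = [1.5219, 2.9400, 4.0761, 1.5840]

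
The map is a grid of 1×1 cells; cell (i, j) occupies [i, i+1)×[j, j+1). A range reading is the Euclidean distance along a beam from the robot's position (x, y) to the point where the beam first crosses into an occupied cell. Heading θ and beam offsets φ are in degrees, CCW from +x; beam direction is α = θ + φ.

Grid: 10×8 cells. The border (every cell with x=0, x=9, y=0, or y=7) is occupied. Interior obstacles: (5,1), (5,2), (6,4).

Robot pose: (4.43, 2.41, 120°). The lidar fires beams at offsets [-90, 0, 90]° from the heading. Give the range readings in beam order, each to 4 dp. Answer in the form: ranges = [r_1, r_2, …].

beam 1: φ=-90°, α=30°
  dir = (cos 30°, sin 30°) = (0.8660, 0.5000); from cell (4,2)
  next x-line at t=0.6582, next y-line at t=1.1800; Δt_x=1.1547, Δt_y=2.0000
    x: enter (5,2) at t=0.6582 ← occupied
  → r_1 = 0.6582
beam 2: φ=0°, α=120°
  dir = (cos 120°, sin 120°) = (-0.5000, 0.8660); from cell (4,2)
  next x-line at t=0.8600, next y-line at t=0.6813; Δt_x=2.0000, Δt_y=1.1547
    y: enter (4,3) at t=0.6813
    x: enter (3,3) at t=0.8600
    y: enter (3,4) at t=1.8360
    x: enter (2,4) at t=2.8600
    y: enter (2,5) at t=2.9907
    y: enter (2,6) at t=4.1454
    x: enter (1,6) at t=4.8600
    y: enter (1,7) at t=5.3001 ← occupied
  → r_2 = 5.3001
beam 3: φ=90°, α=210°
  dir = (cos 210°, sin 210°) = (-0.8660, -0.5000); from cell (4,2)
  next x-line at t=0.4965, next y-line at t=0.8200; Δt_x=1.1547, Δt_y=2.0000
    x: enter (3,2) at t=0.4965
    y: enter (3,1) at t=0.8200
    x: enter (2,1) at t=1.6512
    x: enter (1,1) at t=2.8059
    y: enter (1,0) at t=2.8200 ← occupied
  → r_3 = 2.8200

ranges = [0.6582, 5.3001, 2.8200]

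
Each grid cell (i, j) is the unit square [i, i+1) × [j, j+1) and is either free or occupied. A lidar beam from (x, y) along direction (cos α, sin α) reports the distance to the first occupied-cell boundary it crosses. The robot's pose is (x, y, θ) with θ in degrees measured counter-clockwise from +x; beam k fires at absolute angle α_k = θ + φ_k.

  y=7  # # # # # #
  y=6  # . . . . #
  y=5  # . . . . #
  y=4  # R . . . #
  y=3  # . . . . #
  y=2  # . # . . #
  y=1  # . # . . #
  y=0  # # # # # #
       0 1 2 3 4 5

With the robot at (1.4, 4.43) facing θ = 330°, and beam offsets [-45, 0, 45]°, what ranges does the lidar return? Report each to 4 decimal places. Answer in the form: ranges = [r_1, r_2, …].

ranges = [2.3182, 4.1569, 3.7270]

beam 1: φ=-45°, α=285°
  dir = (cos 285°, sin 285°) = (0.2588, -0.9659); from cell (1,4)
  next x-line at t=2.3182, next y-line at t=0.4452; Δt_x=3.8637, Δt_y=1.0353
    y: enter (1,3) at t=0.4452
    y: enter (1,2) at t=1.4804
    x: enter (2,2) at t=2.3182 ← occupied
  → r_1 = 2.3182
beam 2: φ=0°, α=330°
  dir = (cos 330°, sin 330°) = (0.8660, -0.5000); from cell (1,4)
  next x-line at t=0.6928, next y-line at t=0.8600; Δt_x=1.1547, Δt_y=2.0000
    x: enter (2,4) at t=0.6928
    y: enter (2,3) at t=0.8600
    x: enter (3,3) at t=1.8475
    y: enter (3,2) at t=2.8600
    x: enter (4,2) at t=3.0022
    x: enter (5,2) at t=4.1569 ← occupied
  → r_2 = 4.1569
beam 3: φ=45°, α=15°
  dir = (cos 15°, sin 15°) = (0.9659, 0.2588); from cell (1,4)
  next x-line at t=0.6212, next y-line at t=2.2023; Δt_x=1.0353, Δt_y=3.8637
    x: enter (2,4) at t=0.6212
    x: enter (3,4) at t=1.6564
    y: enter (3,5) at t=2.2023
    x: enter (4,5) at t=2.6917
    x: enter (5,5) at t=3.7270 ← occupied
  → r_3 = 3.7270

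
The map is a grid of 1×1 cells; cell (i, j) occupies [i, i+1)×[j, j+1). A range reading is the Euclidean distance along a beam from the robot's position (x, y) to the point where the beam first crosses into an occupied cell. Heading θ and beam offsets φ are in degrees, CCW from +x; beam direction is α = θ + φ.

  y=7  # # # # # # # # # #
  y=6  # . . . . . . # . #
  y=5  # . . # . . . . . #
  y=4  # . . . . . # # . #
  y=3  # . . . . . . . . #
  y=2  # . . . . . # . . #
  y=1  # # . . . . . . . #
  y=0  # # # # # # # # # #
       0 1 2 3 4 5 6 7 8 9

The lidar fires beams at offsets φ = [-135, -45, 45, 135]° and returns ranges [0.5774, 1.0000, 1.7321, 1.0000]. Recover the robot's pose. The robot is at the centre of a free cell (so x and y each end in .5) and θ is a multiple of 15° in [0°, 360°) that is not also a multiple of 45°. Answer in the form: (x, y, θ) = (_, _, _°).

(x, y, θ) = (8.5, 3.5, 165°)

Enumerate (i+0.5, j+0.5, θ) over the 42 free cells and 16 admissible headings. For each, cast all 4 beams and compare to the given ranges.
  (2.5, 6.5, 300°): beam 1 = 1.5529 ≠ 0.5774 ✗
  (1.5, 3.5, 210°): beam 1 = 3.6235 ≠ 0.5774 ✗
  (8.5, 2.5, 210°): beam 1 = 1.9319 ≠ 0.5774 ✗
  …
  (8.5, 3.5, 165°): r_1=0.5774, r_2=1.0000, r_3=1.7321, r_4=1.0000 — all match ✓
No second candidate reproduces the full scan.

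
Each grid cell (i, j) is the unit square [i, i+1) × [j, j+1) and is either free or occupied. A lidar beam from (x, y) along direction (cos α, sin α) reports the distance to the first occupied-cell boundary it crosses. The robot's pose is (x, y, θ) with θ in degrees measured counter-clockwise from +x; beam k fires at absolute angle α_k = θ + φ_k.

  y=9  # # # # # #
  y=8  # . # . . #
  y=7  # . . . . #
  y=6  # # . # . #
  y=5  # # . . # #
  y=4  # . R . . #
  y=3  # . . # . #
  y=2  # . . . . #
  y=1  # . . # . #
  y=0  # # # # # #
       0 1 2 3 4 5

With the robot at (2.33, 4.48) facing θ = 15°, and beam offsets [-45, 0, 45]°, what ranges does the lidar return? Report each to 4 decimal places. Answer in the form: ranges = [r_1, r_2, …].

ranges = [0.9600, 2.0091, 1.7551]

beam 1: φ=-45°, α=330°
  dir = (cos 330°, sin 330°) = (0.8660, -0.5000); from cell (2,4)
  next x-line at t=0.7736, next y-line at t=0.9600; Δt_x=1.1547, Δt_y=2.0000
    x: enter (3,4) at t=0.7736
    y: enter (3,3) at t=0.9600 ← occupied
  → r_1 = 0.9600
beam 2: φ=0°, α=15°
  dir = (cos 15°, sin 15°) = (0.9659, 0.2588); from cell (2,4)
  next x-line at t=0.6936, next y-line at t=2.0091; Δt_x=1.0353, Δt_y=3.8637
    x: enter (3,4) at t=0.6936
    x: enter (4,4) at t=1.7289
    y: enter (4,5) at t=2.0091 ← occupied
  → r_2 = 2.0091
beam 3: φ=45°, α=60°
  dir = (cos 60°, sin 60°) = (0.5000, 0.8660); from cell (2,4)
  next x-line at t=1.3400, next y-line at t=0.6004; Δt_x=2.0000, Δt_y=1.1547
    y: enter (2,5) at t=0.6004
    x: enter (3,5) at t=1.3400
    y: enter (3,6) at t=1.7551 ← occupied
  → r_3 = 1.7551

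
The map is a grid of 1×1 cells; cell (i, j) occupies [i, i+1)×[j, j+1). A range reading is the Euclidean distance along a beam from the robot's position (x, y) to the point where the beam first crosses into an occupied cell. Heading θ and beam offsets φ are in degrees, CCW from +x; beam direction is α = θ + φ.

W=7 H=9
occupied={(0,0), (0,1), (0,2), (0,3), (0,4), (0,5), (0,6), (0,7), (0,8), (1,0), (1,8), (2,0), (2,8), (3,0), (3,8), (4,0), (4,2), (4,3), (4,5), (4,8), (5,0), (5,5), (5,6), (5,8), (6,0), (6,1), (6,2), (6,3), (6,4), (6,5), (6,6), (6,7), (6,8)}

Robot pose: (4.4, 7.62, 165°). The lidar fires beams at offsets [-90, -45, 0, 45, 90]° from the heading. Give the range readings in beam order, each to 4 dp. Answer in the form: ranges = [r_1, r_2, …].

ranges = [0.3934, 0.4388, 1.4682, 3.9260, 6.8535]

beam 1: φ=-90°, α=75°
  direction (0.2588, 0.9659); cell (4,7); t to first gridline: x 2.3182, y 0.3934 (then +3.8637 / +1.0353)
    (4,8) via y @ 0.3934  # hit
  → r_1 = 0.3934
beam 2: φ=-45°, α=120°
  direction (-0.5000, 0.8660); cell (4,7); t to first gridline: x 0.8000, y 0.4388 (then +2.0000 / +1.1547)
    (4,8) via y @ 0.4388  # hit
  → r_2 = 0.4388
beam 3: φ=0°, α=165°
  direction (-0.9659, 0.2588); cell (4,7); t to first gridline: x 0.4141, y 1.4682 (then +1.0353 / +3.8637)
    (3,7) via x @ 0.4141
    (2,7) via x @ 1.4494
    (2,8) via y @ 1.4682  # hit
  → r_3 = 1.4682
beam 4: φ=45°, α=210°
  direction (-0.8660, -0.5000); cell (4,7); t to first gridline: x 0.4619, y 1.2400 (then +1.1547 / +2.0000)
    (3,7) via x @ 0.4619
    (3,6) via y @ 1.2400
    (2,6) via x @ 1.6166
    (1,6) via x @ 2.7713
    (1,5) via y @ 3.2400
    (0,5) via x @ 3.9260  # hit
  → r_4 = 3.9260
beam 5: φ=90°, α=255°
  direction (-0.2588, -0.9659); cell (4,7); t to first gridline: x 1.5455, y 0.6419 (then +3.8637 / +1.0353)
    (4,6) via y @ 0.6419
    (3,6) via x @ 1.5455
    (3,5) via y @ 1.6771
    (3,4) via y @ 2.7124
    (3,3) via y @ 3.7477
    (3,2) via y @ 4.7830
    (2,2) via x @ 5.4092
    (2,1) via y @ 5.8183
    (2,0) via y @ 6.8535  # hit
  → r_5 = 6.8535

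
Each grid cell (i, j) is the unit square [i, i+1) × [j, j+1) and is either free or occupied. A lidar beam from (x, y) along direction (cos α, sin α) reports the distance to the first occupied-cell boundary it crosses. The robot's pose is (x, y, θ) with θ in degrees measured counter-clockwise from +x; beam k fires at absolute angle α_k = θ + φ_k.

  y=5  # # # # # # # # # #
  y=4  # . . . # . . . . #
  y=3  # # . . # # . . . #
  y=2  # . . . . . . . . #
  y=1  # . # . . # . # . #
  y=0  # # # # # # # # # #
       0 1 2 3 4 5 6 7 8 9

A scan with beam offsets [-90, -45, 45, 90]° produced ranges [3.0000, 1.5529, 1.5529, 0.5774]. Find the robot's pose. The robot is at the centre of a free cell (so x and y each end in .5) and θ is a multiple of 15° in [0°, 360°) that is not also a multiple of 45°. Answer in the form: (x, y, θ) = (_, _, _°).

Enumerate (i+0.5, j+0.5, θ) over the 25 free cells and 16 admissible headings. For each, cast all 4 beams and compare to the given ranges.
  (8.5, 1.5, 75°): beam 1 = 0.5176 ≠ 3.0000 ✗
  (3.5, 2.5, 120°): beam 1 = 1.0000 ≠ 3.0000 ✗
  (3.5, 1.5, 105°): beam 1 = 1.5529 ≠ 3.0000 ✗
  …
  (2.5, 3.5, 60°): r_1=3.0000, r_2=1.5529, r_3=1.5529, r_4=0.5774 — all match ✓
No second candidate reproduces the full scan.

(x, y, θ) = (2.5, 3.5, 60°)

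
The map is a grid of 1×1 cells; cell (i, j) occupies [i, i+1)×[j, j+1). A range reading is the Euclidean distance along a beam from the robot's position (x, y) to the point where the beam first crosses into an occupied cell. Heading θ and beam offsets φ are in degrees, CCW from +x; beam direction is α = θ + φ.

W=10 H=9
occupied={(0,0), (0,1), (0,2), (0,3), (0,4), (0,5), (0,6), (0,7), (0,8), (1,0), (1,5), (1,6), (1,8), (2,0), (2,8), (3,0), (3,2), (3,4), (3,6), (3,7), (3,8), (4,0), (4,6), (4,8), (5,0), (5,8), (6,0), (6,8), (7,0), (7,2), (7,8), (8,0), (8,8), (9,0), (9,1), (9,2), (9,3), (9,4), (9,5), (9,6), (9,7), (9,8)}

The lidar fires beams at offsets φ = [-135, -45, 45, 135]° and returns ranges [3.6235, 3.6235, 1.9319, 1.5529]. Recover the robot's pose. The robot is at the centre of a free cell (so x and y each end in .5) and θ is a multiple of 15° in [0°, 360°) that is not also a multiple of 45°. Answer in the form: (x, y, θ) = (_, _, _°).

Candidates: 48 free-cell centres × 16 headings = 768 poses. Raycast each; keep the one whose scan matches to 4 dp.
  (7.5, 4.5, 210°): beam 2 = 5.6940 ≠ 3.6235 ✗
  (4.5, 2.5, 60°): beam 1 = 1.5529 ≠ 3.6235 ✗
  (6.5, 4.5, 165°): beam 1 = 2.8868 ≠ 3.6235 ✗
  (5.5, 5.5, 210°): beam 1 = 2.5882 ≠ 3.6235 ✗
  …
  (5.5, 4.5, 60°): r_1=3.6235, r_2=3.6235, r_3=1.9319, r_4=1.5529 — all match ✓
Only this pose fits every beam.

(x, y, θ) = (5.5, 4.5, 60°)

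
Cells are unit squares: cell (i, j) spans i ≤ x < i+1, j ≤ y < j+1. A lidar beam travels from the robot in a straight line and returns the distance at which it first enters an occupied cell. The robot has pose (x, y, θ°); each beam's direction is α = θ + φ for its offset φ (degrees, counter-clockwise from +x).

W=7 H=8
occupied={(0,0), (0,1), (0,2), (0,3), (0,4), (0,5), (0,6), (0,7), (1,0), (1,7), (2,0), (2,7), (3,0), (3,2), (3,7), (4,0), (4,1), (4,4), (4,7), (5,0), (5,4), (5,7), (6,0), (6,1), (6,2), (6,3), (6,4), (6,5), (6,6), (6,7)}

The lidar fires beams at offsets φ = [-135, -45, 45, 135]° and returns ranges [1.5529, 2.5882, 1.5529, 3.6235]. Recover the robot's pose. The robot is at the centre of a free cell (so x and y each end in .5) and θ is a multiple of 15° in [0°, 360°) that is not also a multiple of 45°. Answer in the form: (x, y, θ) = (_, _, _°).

(x, y, θ) = (2.5, 4.5, 120°)

The pose lattice has 26·16 = 416 candidates. Test each by forward raycasting.
  (1.5, 5.5, 210°): beam 2 = 0.5176 ≠ 2.5882 ✗
  (5.5, 5.5, 240°): beam 2 = 4.6587 ≠ 2.5882 ✗
  (2.5, 6.5, 165°): beam 1 = 1.0000 ≠ 1.5529 ✗
  (1.5, 6.5, 255°): beam 1 = 0.5774 ≠ 1.5529 ✗
  …
  (2.5, 4.5, 120°): r_1=1.5529, r_2=2.5882, r_3=1.5529, r_4=3.6235 — all match ✓
Unique over the lattice → pose = (2.5, 4.5, 120°).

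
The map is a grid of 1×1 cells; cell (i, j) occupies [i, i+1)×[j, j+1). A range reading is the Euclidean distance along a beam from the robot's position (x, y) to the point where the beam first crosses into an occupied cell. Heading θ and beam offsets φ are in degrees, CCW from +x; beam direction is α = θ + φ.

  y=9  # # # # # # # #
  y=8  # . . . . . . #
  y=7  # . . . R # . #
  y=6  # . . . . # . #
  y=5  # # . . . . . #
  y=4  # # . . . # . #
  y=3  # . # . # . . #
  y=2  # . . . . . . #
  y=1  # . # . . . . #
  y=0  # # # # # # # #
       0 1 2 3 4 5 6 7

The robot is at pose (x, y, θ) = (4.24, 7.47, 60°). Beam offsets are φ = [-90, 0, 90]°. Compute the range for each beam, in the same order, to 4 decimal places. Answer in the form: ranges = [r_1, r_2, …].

beam 1: φ=-90°, α=330°
  direction (0.8660, -0.5000); cell (4,7); t to first gridline: x 0.8776, y 0.9400 (then +1.1547 / +2.0000)
    (5,7) via x @ 0.8776  # hit
  → r_1 = 0.8776
beam 2: φ=0°, α=60°
  direction (0.5000, 0.8660); cell (4,7); t to first gridline: x 1.5200, y 0.6120 (then +2.0000 / +1.1547)
    (4,8) via y @ 0.6120
    (5,8) via x @ 1.5200
    (5,9) via y @ 1.7667  # hit
  → r_2 = 1.7667
beam 3: φ=90°, α=150°
  direction (-0.8660, 0.5000); cell (4,7); t to first gridline: x 0.2771, y 1.0600 (then +1.1547 / +2.0000)
    (3,7) via x @ 0.2771
    (3,8) via y @ 1.0600
    (2,8) via x @ 1.4318
    (1,8) via x @ 2.5865
    (1,9) via y @ 3.0600  # hit
  → r_3 = 3.0600

ranges = [0.8776, 1.7667, 3.0600]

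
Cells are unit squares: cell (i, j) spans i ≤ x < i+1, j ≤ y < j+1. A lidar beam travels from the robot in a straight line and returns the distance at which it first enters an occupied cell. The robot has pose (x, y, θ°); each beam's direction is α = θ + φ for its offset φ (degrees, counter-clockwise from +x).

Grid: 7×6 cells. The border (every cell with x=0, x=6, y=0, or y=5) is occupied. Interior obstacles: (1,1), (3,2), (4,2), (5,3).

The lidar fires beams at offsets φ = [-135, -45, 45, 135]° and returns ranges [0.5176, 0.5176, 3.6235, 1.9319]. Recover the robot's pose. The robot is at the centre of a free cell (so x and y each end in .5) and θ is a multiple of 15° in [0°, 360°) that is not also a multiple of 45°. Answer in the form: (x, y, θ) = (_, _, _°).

Candidates: 16 free-cell centres × 16 headings = 256 poses. Raycast each; keep the one whose scan matches to 4 dp.
  (1.5, 4.5, 195°): beam 1 = 0.5774 ≠ 0.5176 ✗
  (1.5, 3.5, 345°): beam 1 = 0.5774 ≠ 0.5176 ✗
  (1.5, 2.5, 300°): beam 3 = 1.5529 ≠ 3.6235 ✗
  (4.5, 4.5, 30°): beam 1 = 1.5529 ≠ 0.5176 ✗
  …
  (1.5, 4.5, 240°): r_1=0.5176, r_2=0.5176, r_3=3.6235, r_4=1.9319 — all match ✓
No second candidate reproduces the full scan.

(x, y, θ) = (1.5, 4.5, 240°)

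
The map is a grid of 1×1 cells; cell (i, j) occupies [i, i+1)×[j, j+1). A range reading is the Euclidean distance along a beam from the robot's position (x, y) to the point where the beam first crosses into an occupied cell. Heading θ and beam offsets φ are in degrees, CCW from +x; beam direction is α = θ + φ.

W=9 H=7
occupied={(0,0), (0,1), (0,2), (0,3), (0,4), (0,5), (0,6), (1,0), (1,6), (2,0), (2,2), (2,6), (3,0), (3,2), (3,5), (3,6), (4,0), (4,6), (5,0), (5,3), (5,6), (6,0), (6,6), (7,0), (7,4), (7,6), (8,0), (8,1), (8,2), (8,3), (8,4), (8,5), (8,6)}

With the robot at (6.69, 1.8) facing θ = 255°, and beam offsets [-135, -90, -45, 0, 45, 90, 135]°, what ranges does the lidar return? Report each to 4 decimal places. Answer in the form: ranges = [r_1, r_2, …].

ranges = [1.3856, 2.7849, 1.6000, 0.8282, 0.9238, 1.3562, 1.5127]

beam 1: φ=-135°, α=120°
  cosα=-0.5000 sinα=0.8660 | (6,1) | tMaxX 1.3800 tMaxY 0.2309 | tΔX 2.0000 tΔY 1.1547
    t=0.2309 [y] (6,2)
    t=1.3800 [x] (5,2)
    t=1.3856 [y] (5,3) — stop
  → r_1 = 1.3856
beam 2: φ=-90°, α=165°
  cosα=-0.9659 sinα=0.2588 | (6,1) | tMaxX 0.7143 tMaxY 0.7727 | tΔX 1.0353 tΔY 3.8637
    t=0.7143 [x] (5,1)
    t=0.7727 [y] (5,2)
    t=1.7496 [x] (4,2)
    t=2.7849 [x] (3,2) — stop
  → r_2 = 2.7849
beam 3: φ=-45°, α=210°
  cosα=-0.8660 sinα=-0.5000 | (6,1) | tMaxX 0.7967 tMaxY 1.6000 | tΔX 1.1547 tΔY 2.0000
    t=0.7967 [x] (5,1)
    t=1.6000 [y] (5,0) — stop
  → r_3 = 1.6000
beam 4: φ=0°, α=255°
  cosα=-0.2588 sinα=-0.9659 | (6,1) | tMaxX 2.6660 tMaxY 0.8282 | tΔX 3.8637 tΔY 1.0353
    t=0.8282 [y] (6,0) — stop
  → r_4 = 0.8282
beam 5: φ=45°, α=300°
  cosα=0.5000 sinα=-0.8660 | (6,1) | tMaxX 0.6200 tMaxY 0.9238 | tΔX 2.0000 tΔY 1.1547
    t=0.6200 [x] (7,1)
    t=0.9238 [y] (7,0) — stop
  → r_5 = 0.9238
beam 6: φ=90°, α=345°
  cosα=0.9659 sinα=-0.2588 | (6,1) | tMaxX 0.3209 tMaxY 3.0910 | tΔX 1.0353 tΔY 3.8637
    t=0.3209 [x] (7,1)
    t=1.3562 [x] (8,1) — stop
  → r_6 = 1.3562
beam 7: φ=135°, α=30°
  cosα=0.8660 sinα=0.5000 | (6,1) | tMaxX 0.3580 tMaxY 0.4000 | tΔX 1.1547 tΔY 2.0000
    t=0.3580 [x] (7,1)
    t=0.4000 [y] (7,2)
    t=1.5127 [x] (8,2) — stop
  → r_7 = 1.5127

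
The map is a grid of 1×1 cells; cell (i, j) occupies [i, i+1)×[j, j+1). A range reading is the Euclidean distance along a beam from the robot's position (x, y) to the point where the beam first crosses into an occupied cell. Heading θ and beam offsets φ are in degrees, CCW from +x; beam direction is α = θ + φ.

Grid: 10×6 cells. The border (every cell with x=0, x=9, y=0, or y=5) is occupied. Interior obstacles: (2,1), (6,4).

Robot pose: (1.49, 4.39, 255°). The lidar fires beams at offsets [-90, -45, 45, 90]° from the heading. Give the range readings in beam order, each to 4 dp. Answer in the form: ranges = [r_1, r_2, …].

ranges = [0.5073, 0.5658, 2.7597, 7.7749]

beam 1: φ=-90°, α=165°
  dir = (cos 165°, sin 165°) = (-0.9659, 0.2588); from cell (1,4)
  next x-line at t=0.5073, next y-line at t=2.3569; Δt_x=1.0353, Δt_y=3.8637
    x: enter (0,4) at t=0.5073 ← occupied
  → r_1 = 0.5073
beam 2: φ=-45°, α=210°
  dir = (cos 210°, sin 210°) = (-0.8660, -0.5000); from cell (1,4)
  next x-line at t=0.5658, next y-line at t=0.7800; Δt_x=1.1547, Δt_y=2.0000
    x: enter (0,4) at t=0.5658 ← occupied
  → r_2 = 0.5658
beam 3: φ=45°, α=300°
  dir = (cos 300°, sin 300°) = (0.5000, -0.8660); from cell (1,4)
  next x-line at t=1.0200, next y-line at t=0.4503; Δt_x=2.0000, Δt_y=1.1547
    y: enter (1,3) at t=0.4503
    x: enter (2,3) at t=1.0200
    y: enter (2,2) at t=1.6050
    y: enter (2,1) at t=2.7597 ← occupied
  → r_3 = 2.7597
beam 4: φ=90°, α=345°
  dir = (cos 345°, sin 345°) = (0.9659, -0.2588); from cell (1,4)
  next x-line at t=0.5280, next y-line at t=1.5068; Δt_x=1.0353, Δt_y=3.8637
    x: enter (2,4) at t=0.5280
    y: enter (2,3) at t=1.5068
    x: enter (3,3) at t=1.5633
    x: enter (4,3) at t=2.5985
    x: enter (5,3) at t=3.6338
    x: enter (6,3) at t=4.6691
    y: enter (6,2) at t=5.3705
    x: enter (7,2) at t=5.7044
    x: enter (8,2) at t=6.7396
    x: enter (9,2) at t=7.7749 ← occupied
  → r_4 = 7.7749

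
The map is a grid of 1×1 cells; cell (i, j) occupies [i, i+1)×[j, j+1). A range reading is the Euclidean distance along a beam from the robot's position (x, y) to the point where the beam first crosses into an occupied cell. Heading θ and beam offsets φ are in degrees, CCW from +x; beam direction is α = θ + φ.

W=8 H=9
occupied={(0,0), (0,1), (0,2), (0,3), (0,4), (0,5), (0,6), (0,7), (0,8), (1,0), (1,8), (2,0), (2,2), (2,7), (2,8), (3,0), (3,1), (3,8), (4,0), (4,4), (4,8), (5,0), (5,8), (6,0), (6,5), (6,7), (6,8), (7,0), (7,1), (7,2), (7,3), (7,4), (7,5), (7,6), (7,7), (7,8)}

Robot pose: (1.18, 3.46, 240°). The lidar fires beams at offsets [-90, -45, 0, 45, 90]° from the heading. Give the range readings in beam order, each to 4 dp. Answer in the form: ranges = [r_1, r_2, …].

beam 1: φ=-90°, α=150°
  direction (-0.8660, 0.5000); cell (1,3); t to first gridline: x 0.2078, y 1.0800 (then +1.1547 / +2.0000)
    (0,3) via x @ 0.2078  # hit
  → r_1 = 0.2078
beam 2: φ=-45°, α=195°
  direction (-0.9659, -0.2588); cell (1,3); t to first gridline: x 0.1863, y 1.7773 (then +1.0353 / +3.8637)
    (0,3) via x @ 0.1863  # hit
  → r_2 = 0.1863
beam 3: φ=0°, α=240°
  direction (-0.5000, -0.8660); cell (1,3); t to first gridline: x 0.3600, y 0.5312 (then +2.0000 / +1.1547)
    (0,3) via x @ 0.3600  # hit
  → r_3 = 0.3600
beam 4: φ=45°, α=285°
  direction (0.2588, -0.9659); cell (1,3); t to first gridline: x 3.1682, y 0.4762 (then +3.8637 / +1.0353)
    (1,2) via y @ 0.4762
    (1,1) via y @ 1.5115
    (1,0) via y @ 2.5468  # hit
  → r_4 = 2.5468
beam 5: φ=90°, α=330°
  direction (0.8660, -0.5000); cell (1,3); t to first gridline: x 0.9469, y 0.9200 (then +1.1547 / +2.0000)
    (1,2) via y @ 0.9200
    (2,2) via x @ 0.9469  # hit
  → r_5 = 0.9469

ranges = [0.2078, 0.1863, 0.3600, 2.5468, 0.9469]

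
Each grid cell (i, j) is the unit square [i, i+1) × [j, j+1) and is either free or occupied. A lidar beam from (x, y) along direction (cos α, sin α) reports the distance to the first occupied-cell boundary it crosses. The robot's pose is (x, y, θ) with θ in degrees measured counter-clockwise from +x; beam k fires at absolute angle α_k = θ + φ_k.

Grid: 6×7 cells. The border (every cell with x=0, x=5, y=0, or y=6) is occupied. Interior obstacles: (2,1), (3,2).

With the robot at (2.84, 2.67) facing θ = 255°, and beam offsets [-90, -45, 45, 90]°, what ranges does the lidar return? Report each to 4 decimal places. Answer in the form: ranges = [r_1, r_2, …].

ranges = [1.9049, 2.1246, 0.3200, 0.1656]

beam 1: φ=-90°, α=165°
  d=(-0.9659,0.2588)  start (2,2)  tX=0.8696 tY=1.2750  stride 1/|dx|=1.0353 1/|dy|=3.8637
    cross x-line → (1,2), t=0.8696
    cross y-line → (1,3), t=1.2750
    cross x-line → (0,3), t=1.9049 (wall)
  → r_1 = 1.9049
beam 2: φ=-45°, α=210°
  d=(-0.8660,-0.5000)  start (2,2)  tX=0.9699 tY=1.3400  stride 1/|dx|=1.1547 1/|dy|=2.0000
    cross x-line → (1,2), t=0.9699
    cross y-line → (1,1), t=1.3400
    cross x-line → (0,1), t=2.1246 (wall)
  → r_2 = 2.1246
beam 3: φ=45°, α=300°
  d=(0.5000,-0.8660)  start (2,2)  tX=0.3200 tY=0.7736  stride 1/|dx|=2.0000 1/|dy|=1.1547
    cross x-line → (3,2), t=0.3200 (wall)
  → r_3 = 0.3200
beam 4: φ=90°, α=345°
  d=(0.9659,-0.2588)  start (2,2)  tX=0.1656 tY=2.5887  stride 1/|dx|=1.0353 1/|dy|=3.8637
    cross x-line → (3,2), t=0.1656 (wall)
  → r_4 = 0.1656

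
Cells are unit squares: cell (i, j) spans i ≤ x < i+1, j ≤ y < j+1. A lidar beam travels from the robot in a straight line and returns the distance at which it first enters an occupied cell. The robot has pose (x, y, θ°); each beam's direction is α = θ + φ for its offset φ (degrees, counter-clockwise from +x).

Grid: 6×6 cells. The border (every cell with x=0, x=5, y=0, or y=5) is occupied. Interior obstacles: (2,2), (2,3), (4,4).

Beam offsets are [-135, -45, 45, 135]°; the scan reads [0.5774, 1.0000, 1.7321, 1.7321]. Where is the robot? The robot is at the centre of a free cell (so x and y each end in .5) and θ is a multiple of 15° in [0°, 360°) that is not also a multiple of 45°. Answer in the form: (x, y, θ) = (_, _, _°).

The pose lattice has 13·16 = 208 candidates. Test each by forward raycasting.
  (3.5, 2.5, 210°): beam 1 = 1.9319 ≠ 0.5774 ✗
  (3.5, 4.5, 345°): beam 1 = 1.0000 ≠ 0.5774 ✗
  (1.5, 1.5, 300°): beam 1 = 0.5176 ≠ 0.5774 ✗
  …
  (4.5, 2.5, 105°): r_1=0.5774, r_2=1.0000, r_3=1.7321, r_4=1.7321 — all match ✓
No second candidate reproduces the full scan.

(x, y, θ) = (4.5, 2.5, 105°)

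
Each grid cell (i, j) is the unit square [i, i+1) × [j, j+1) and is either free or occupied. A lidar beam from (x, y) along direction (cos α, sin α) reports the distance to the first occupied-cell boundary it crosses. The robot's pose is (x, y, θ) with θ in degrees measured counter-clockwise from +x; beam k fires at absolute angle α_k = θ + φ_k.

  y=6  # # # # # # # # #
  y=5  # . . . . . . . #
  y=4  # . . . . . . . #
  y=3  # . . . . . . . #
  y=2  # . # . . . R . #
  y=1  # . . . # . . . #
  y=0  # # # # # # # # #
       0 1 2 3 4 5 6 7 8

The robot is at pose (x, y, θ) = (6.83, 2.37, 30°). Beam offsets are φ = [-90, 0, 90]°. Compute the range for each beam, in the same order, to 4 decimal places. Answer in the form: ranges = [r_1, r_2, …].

ranges = [1.5819, 1.3510, 4.1916]

beam 1: φ=-90°, α=300°
  dir = (cos 300°, sin 300°) = (0.5000, -0.8660); from cell (6,2)
  next x-line at t=0.3400, next y-line at t=0.4272; Δt_x=2.0000, Δt_y=1.1547
    x: enter (7,2) at t=0.3400
    y: enter (7,1) at t=0.4272
    y: enter (7,0) at t=1.5819 ← occupied
  → r_1 = 1.5819
beam 2: φ=0°, α=30°
  dir = (cos 30°, sin 30°) = (0.8660, 0.5000); from cell (6,2)
  next x-line at t=0.1963, next y-line at t=1.2600; Δt_x=1.1547, Δt_y=2.0000
    x: enter (7,2) at t=0.1963
    y: enter (7,3) at t=1.2600
    x: enter (8,3) at t=1.3510 ← occupied
  → r_2 = 1.3510
beam 3: φ=90°, α=120°
  dir = (cos 120°, sin 120°) = (-0.5000, 0.8660); from cell (6,2)
  next x-line at t=1.6600, next y-line at t=0.7275; Δt_x=2.0000, Δt_y=1.1547
    y: enter (6,3) at t=0.7275
    x: enter (5,3) at t=1.6600
    y: enter (5,4) at t=1.8822
    y: enter (5,5) at t=3.0369
    x: enter (4,5) at t=3.6600
    y: enter (4,6) at t=4.1916 ← occupied
  → r_3 = 4.1916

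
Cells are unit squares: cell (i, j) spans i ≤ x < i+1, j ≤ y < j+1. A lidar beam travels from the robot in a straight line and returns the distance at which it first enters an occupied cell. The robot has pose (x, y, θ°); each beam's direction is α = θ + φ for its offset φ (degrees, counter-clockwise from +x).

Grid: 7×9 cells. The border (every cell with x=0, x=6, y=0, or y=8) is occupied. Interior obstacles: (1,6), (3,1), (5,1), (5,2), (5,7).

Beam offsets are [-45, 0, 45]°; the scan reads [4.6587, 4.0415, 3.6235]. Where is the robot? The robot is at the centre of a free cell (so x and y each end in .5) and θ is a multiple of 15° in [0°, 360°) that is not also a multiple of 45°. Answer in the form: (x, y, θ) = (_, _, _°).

(x, y, θ) = (4.5, 3.5, 150°)

Candidates: 30 free-cell centres × 16 headings = 480 poses. Raycast each; keep the one whose scan matches to 4 dp.
  (2.5, 5.5, 105°): beam 1 = 2.8868 ≠ 4.6587 ✗
  (1.5, 5.5, 210°): beam 1 = 0.5176 ≠ 4.6587 ✗
  (4.5, 5.5, 60°): beam 1 = 1.5529 ≠ 4.6587 ✗
  …
  (4.5, 3.5, 150°): r_1=4.6587, r_2=4.0415, r_3=3.6235 — all match ✓
Only this pose fits every beam.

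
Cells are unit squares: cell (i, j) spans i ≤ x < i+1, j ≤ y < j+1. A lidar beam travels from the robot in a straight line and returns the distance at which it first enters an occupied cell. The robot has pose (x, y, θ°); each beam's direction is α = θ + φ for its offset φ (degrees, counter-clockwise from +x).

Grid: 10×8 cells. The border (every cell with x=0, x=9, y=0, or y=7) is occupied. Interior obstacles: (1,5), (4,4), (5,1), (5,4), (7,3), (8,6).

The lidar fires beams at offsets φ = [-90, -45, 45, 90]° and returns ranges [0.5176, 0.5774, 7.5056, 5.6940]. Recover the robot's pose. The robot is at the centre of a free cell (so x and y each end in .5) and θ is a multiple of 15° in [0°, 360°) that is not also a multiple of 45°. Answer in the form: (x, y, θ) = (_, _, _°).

The pose lattice has 42·16 = 672 candidates. Test each by forward raycasting.
  (8.5, 3.5, 15°): beam 1 = 1.9319 ≠ 0.5176 ✗
  (4.5, 1.5, 75°): beam 3 = 5.0000 ≠ 7.5056 ✗
  (6.5, 3.5, 15°): beam 1 = 2.5882 ≠ 0.5176 ✗
  (4.5, 2.5, 60°): beam 1 = 1.0000 ≠ 0.5176 ✗
  …
  (2.5, 1.5, 345°): r_1=0.5176, r_2=0.5774, r_3=7.5056, r_4=5.6940 — all match ✓
No second candidate reproduces the full scan.

(x, y, θ) = (2.5, 1.5, 345°)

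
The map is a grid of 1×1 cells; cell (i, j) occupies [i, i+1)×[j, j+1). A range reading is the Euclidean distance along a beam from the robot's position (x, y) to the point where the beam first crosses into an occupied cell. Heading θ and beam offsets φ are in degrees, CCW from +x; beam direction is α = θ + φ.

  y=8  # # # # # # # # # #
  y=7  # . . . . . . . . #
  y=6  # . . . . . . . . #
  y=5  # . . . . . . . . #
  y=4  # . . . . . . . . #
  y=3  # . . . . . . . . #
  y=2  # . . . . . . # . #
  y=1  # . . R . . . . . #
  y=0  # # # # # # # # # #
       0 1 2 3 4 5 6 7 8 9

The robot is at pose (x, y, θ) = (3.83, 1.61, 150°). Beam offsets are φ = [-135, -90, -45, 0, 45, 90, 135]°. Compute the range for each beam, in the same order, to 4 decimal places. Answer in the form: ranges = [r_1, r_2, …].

beam 1: φ=-135°, α=15°
  direction (0.9659, 0.2588); cell (3,1); t to first gridline: x 0.1760, y 1.5068 (then +1.0353 / +3.8637)
    (4,1) via x @ 0.1760
    (5,1) via x @ 1.2113
    (5,2) via y @ 1.5068
    (6,2) via x @ 2.2465
    (7,2) via x @ 3.2818  # hit
  → r_1 = 3.2818
beam 2: φ=-90°, α=60°
  direction (0.5000, 0.8660); cell (3,1); t to first gridline: x 0.3400, y 0.4503 (then +2.0000 / +1.1547)
    (4,1) via x @ 0.3400
    (4,2) via y @ 0.4503
    (4,3) via y @ 1.6050
    (5,3) via x @ 2.3400
    (5,4) via y @ 2.7597
    (5,5) via y @ 3.9144
    (6,5) via x @ 4.3400
    (6,6) via y @ 5.0691
    (6,7) via y @ 6.2238
    (7,7) via x @ 6.3400
    (7,8) via y @ 7.3785  # hit
  → r_2 = 7.3785
beam 3: φ=-45°, α=105°
  direction (-0.2588, 0.9659); cell (3,1); t to first gridline: x 3.2069, y 0.4038 (then +3.8637 / +1.0353)
    (3,2) via y @ 0.4038
    (3,3) via y @ 1.4390
    (3,4) via y @ 2.4743
    (2,4) via x @ 3.2069
    (2,5) via y @ 3.5096
    (2,6) via y @ 4.5449
    (2,7) via y @ 5.5801
    (2,8) via y @ 6.6154  # hit
  → r_3 = 6.6154
beam 4: φ=0°, α=150°
  direction (-0.8660, 0.5000); cell (3,1); t to first gridline: x 0.9584, y 0.7800 (then +1.1547 / +2.0000)
    (3,2) via y @ 0.7800
    (2,2) via x @ 0.9584
    (1,2) via x @ 2.1131
    (1,3) via y @ 2.7800
    (0,3) via x @ 3.2678  # hit
  → r_4 = 3.2678
beam 5: φ=45°, α=195°
  direction (-0.9659, -0.2588); cell (3,1); t to first gridline: x 0.8593, y 2.3569 (then +1.0353 / +3.8637)
    (2,1) via x @ 0.8593
    (1,1) via x @ 1.8946
    (1,0) via y @ 2.3569  # hit
  → r_5 = 2.3569
beam 6: φ=90°, α=240°
  direction (-0.5000, -0.8660); cell (3,1); t to first gridline: x 1.6600, y 0.7044 (then +2.0000 / +1.1547)
    (3,0) via y @ 0.7044  # hit
  → r_6 = 0.7044
beam 7: φ=135°, α=285°
  direction (0.2588, -0.9659); cell (3,1); t to first gridline: x 0.6568, y 0.6315 (then +3.8637 / +1.0353)
    (3,0) via y @ 0.6315  # hit
  → r_7 = 0.6315

ranges = [3.2818, 7.3785, 6.6154, 3.2678, 2.3569, 0.7044, 0.6315]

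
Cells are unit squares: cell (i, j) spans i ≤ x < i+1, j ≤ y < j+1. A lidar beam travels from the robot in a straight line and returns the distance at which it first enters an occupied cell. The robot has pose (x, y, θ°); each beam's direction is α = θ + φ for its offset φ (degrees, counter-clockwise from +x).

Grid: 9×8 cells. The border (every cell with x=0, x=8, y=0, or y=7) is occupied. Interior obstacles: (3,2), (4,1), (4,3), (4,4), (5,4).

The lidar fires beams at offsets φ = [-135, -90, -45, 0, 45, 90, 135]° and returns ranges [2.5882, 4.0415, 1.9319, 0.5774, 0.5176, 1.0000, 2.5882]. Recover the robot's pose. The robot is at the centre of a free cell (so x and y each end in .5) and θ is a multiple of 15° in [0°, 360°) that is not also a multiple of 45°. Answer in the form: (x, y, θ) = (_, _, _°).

Candidates: 37 free-cell centres × 16 headings = 592 poses. Raycast each; keep the one whose scan matches to 4 dp.
  (7.5, 5.5, 345°): beam 1 = 1.7321 ≠ 2.5882 ✗
  (6.5, 6.5, 150°): beam 1 = 1.5529 ≠ 2.5882 ✗
  (5.5, 5.5, 30°): beam 1 = 0.5176 ≠ 2.5882 ✗
  (3.5, 5.5, 75°): beam 1 = 1.0000 ≠ 2.5882 ✗
  …
  (1.5, 3.5, 150°): r_1=2.5882, r_2=4.0415, r_3=1.9319, r_4=0.5774, r_5=0.5176, r_6=1.0000, r_7=2.5882 — all match ✓
No second candidate reproduces the full scan.

(x, y, θ) = (1.5, 3.5, 150°)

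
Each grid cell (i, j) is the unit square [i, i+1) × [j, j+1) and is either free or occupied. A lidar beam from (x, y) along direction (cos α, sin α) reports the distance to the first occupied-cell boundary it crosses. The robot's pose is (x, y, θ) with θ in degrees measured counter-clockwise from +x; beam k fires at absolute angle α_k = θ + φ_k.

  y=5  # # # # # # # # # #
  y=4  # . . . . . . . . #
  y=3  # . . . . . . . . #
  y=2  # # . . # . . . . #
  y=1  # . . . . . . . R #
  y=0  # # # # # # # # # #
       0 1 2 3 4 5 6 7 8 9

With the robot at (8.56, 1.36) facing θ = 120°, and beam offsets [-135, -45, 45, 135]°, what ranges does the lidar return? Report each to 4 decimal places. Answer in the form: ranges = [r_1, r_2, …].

beam 1: φ=-135°, α=345°
  d=(0.9659,-0.2588)  start (8,1)  tX=0.4555 tY=1.3909  stride 1/|dx|=1.0353 1/|dy|=3.8637
    cross x-line → (9,1), t=0.4555 (wall)
  → r_1 = 0.4555
beam 2: φ=-45°, α=75°
  d=(0.2588,0.9659)  start (8,1)  tX=1.7000 tY=0.6626  stride 1/|dx|=3.8637 1/|dy|=1.0353
    cross y-line → (8,2), t=0.6626
    cross y-line → (8,3), t=1.6979
    cross x-line → (9,3), t=1.7000 (wall)
  → r_2 = 1.7000
beam 3: φ=45°, α=165°
  d=(-0.9659,0.2588)  start (8,1)  tX=0.5798 tY=2.4728  stride 1/|dx|=1.0353 1/|dy|=3.8637
    cross x-line → (7,1), t=0.5798
    cross x-line → (6,1), t=1.6150
    cross y-line → (6,2), t=2.4728
    cross x-line → (5,2), t=2.6503
    cross x-line → (4,2), t=3.6856 (wall)
  → r_3 = 3.6856
beam 4: φ=135°, α=255°
  d=(-0.2588,-0.9659)  start (8,1)  tX=2.1637 tY=0.3727  stride 1/|dx|=3.8637 1/|dy|=1.0353
    cross y-line → (8,0), t=0.3727 (wall)
  → r_4 = 0.3727

ranges = [0.4555, 1.7000, 3.6856, 0.3727]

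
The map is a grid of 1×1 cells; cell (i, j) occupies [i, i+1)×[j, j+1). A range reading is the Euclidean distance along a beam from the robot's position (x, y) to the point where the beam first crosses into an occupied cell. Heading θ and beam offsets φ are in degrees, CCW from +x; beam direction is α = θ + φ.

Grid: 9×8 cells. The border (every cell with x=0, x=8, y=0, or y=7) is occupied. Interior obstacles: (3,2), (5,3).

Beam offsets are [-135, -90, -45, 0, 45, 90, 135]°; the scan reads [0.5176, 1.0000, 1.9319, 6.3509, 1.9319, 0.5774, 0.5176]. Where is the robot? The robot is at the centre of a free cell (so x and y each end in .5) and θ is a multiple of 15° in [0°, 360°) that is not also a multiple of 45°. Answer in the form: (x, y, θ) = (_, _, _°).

Candidates: 40 free-cell centres × 16 headings = 640 poses. Raycast each; keep the one whose scan matches to 4 dp.
  (6.5, 1.5, 300°): beam 1 = 2.5882 ≠ 0.5176 ✗
  (2.5, 2.5, 30°): beam 1 = 1.5529 ≠ 0.5176 ✗
  (5.5, 1.5, 300°): beam 1 = 1.9319 ≠ 0.5176 ✗
  (7.5, 5.5, 150°): beam 3 = 1.5529 ≠ 1.9319 ✗
  …
  (1.5, 1.5, 60°): r_1=0.5176, r_2=1.0000, r_3=1.9319, r_4=6.3509, r_5=1.9319, r_6=0.5774, r_7=0.5176 — all match ✓
Unique over the lattice → pose = (1.5, 1.5, 60°).

(x, y, θ) = (1.5, 1.5, 60°)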